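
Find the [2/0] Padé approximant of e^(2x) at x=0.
2*x**2 + 2*x + 1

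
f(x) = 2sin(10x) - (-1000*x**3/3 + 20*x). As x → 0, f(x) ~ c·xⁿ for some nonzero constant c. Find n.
5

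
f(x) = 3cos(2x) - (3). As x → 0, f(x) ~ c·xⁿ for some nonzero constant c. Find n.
2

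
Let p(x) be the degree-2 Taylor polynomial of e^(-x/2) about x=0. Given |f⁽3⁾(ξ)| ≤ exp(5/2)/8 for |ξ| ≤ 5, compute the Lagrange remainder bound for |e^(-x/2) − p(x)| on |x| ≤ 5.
125*exp(5/2)/48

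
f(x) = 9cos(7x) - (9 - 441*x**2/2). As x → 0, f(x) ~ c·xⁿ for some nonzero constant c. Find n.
4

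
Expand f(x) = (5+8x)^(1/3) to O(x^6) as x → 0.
5**(1/3) + 8*5**(1/3)*x/15 - 64*5**(1/3)*x**2/225 + 512*5**(1/3)*x**3/2025 - 8192*5**(1/3)*x**4/30375 + 720896*5**(1/3)*x**5/2278125 + O(x**6)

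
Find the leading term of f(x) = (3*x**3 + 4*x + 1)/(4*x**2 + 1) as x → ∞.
3*x/4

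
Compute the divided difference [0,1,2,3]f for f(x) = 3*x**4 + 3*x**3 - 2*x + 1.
21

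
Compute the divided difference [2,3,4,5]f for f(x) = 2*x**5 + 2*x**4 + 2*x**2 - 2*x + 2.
278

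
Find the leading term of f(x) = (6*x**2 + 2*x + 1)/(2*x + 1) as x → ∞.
3*x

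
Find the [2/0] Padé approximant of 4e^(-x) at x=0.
2*x**2 - 4*x + 4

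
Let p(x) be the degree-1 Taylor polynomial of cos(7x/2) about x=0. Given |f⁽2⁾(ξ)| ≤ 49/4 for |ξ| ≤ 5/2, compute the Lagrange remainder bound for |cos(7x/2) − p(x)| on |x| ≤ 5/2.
1225/32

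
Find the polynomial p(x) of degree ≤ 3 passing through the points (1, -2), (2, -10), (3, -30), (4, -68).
-x**3 - x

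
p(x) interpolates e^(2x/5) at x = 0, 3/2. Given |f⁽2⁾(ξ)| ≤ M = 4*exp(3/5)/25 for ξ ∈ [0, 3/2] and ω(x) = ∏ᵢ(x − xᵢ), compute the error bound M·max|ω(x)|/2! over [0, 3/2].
9*exp(3/5)/200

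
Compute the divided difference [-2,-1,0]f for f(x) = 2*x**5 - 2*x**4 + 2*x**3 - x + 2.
-50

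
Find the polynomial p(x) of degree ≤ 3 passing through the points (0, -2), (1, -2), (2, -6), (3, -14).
-2*x**2 + 2*x - 2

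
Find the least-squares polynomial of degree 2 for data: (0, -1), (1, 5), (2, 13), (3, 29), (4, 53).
-11/35 + (22/35)x + (22/7)x²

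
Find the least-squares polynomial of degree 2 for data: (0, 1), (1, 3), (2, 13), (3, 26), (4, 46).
27/35 + (11/70)x + (39/14)x²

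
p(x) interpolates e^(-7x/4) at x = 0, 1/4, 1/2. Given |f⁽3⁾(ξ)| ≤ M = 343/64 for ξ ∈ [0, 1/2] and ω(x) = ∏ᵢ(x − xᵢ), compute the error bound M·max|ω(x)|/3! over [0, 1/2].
343*sqrt(3)/110592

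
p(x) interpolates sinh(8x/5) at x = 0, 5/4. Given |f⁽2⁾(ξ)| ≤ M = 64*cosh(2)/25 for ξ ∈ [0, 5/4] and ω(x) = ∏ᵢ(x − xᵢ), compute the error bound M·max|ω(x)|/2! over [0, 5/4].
cosh(2)/2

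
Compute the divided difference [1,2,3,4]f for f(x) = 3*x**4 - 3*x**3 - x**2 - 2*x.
27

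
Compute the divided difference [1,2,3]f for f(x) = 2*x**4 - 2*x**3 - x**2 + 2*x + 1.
37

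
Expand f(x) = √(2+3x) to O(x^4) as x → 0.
sqrt(2) + 3*sqrt(2)*x/4 - 9*sqrt(2)*x**2/32 + 27*sqrt(2)*x**3/128 + O(x**4)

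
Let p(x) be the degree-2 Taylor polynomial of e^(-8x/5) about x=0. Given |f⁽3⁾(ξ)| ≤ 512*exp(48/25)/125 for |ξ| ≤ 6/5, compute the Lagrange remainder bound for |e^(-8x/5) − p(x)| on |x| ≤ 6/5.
18432*exp(48/25)/15625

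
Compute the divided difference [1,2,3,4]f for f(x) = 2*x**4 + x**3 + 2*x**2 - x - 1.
21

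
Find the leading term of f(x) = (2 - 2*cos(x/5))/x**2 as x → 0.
1/25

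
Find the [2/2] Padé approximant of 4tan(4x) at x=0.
16*x/(1 - 16*x**2/3)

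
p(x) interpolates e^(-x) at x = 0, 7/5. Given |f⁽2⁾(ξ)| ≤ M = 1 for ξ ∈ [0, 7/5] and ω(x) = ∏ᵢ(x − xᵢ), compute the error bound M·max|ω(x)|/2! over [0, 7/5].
49/200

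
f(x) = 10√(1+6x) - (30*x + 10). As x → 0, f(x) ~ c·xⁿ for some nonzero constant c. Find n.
2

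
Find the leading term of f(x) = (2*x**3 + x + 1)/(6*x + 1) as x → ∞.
x**2/3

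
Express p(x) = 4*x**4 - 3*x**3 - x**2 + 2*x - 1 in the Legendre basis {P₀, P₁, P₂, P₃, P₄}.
(-8/15)P₀ + (1/5)P₁ + (34/21)P₂ + (-6/5)P₃ + (32/35)P₄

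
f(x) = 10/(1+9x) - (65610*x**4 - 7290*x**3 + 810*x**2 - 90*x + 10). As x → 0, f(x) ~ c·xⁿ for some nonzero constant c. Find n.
5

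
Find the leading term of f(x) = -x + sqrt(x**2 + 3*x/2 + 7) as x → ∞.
3/4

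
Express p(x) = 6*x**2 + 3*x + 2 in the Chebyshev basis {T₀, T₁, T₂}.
(5)T₀ + (3)T₁ + (3)T₂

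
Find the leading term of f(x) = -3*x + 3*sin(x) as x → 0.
-x**3/2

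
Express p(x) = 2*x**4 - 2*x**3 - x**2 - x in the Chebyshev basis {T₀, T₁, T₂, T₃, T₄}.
(1/4)T₀ + (-5/2)T₁ + (1/2)T₂ + (-1/2)T₃ + (1/4)T₄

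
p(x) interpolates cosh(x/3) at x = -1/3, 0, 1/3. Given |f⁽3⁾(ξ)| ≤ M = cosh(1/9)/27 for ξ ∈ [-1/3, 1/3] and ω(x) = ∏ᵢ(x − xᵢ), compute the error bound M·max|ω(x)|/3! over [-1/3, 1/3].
sqrt(3)*cosh(1/9)/19683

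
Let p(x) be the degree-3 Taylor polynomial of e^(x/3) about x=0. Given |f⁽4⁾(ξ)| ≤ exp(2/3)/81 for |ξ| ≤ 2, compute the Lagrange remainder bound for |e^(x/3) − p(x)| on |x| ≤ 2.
2*exp(2/3)/243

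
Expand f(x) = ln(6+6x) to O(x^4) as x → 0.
log(6) + x - x**2/2 + x**3/3 + O(x**4)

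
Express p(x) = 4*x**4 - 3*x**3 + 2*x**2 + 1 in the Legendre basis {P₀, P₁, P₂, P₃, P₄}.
(37/15)P₀ + (-9/5)P₁ + (76/21)P₂ + (-6/5)P₃ + (32/35)P₄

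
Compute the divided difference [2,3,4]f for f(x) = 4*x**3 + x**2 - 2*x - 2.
37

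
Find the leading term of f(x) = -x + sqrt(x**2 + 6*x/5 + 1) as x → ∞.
3/5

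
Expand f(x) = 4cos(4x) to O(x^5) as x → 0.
4 - 32*x**2 + 128*x**4/3 + O(x**5)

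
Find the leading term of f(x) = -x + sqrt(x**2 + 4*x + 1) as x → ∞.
2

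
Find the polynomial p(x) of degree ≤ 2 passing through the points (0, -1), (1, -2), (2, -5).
-x**2 - 1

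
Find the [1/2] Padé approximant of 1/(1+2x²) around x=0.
1/(2*x**2 + 1)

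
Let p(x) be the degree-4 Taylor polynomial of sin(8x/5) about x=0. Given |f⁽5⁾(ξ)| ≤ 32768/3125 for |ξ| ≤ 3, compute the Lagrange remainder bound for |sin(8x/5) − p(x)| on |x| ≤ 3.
331776/15625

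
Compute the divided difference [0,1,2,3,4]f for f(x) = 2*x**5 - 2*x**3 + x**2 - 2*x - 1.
20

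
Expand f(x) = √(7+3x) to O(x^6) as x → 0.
sqrt(7) + 3*sqrt(7)*x/14 - 9*sqrt(7)*x**2/392 + 27*sqrt(7)*x**3/5488 - 405*sqrt(7)*x**4/307328 + 243*sqrt(7)*x**5/614656 + O(x**6)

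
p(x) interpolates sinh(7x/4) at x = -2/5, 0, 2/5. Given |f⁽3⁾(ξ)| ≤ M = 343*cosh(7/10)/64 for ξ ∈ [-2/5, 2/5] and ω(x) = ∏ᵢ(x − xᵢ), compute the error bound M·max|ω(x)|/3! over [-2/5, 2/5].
343*sqrt(3)*cosh(7/10)/27000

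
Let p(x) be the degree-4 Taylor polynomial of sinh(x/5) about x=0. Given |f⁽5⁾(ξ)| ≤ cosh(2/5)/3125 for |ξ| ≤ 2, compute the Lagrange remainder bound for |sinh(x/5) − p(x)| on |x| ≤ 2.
4*cosh(2/5)/46875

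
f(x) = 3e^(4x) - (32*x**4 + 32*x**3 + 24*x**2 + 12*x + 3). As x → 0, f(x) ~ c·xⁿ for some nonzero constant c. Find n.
5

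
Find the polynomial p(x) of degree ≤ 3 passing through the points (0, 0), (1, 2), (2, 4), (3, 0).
-x**3 + 3*x**2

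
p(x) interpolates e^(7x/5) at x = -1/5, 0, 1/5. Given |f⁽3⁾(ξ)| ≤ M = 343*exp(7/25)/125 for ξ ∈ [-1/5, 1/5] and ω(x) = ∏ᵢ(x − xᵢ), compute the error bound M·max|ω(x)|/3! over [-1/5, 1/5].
343*sqrt(3)*exp(7/25)/421875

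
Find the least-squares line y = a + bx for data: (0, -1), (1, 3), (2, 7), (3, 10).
a = -4/5, b = 37/10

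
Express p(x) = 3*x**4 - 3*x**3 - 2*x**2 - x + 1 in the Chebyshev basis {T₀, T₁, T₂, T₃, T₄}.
(9/8)T₀ + (-13/4)T₁ + (1/2)T₂ + (-3/4)T₃ + (3/8)T₄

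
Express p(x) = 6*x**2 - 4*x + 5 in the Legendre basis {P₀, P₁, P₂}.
(7)P₀ + (-4)P₁ + (4)P₂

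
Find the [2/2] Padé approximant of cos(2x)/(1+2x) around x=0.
(-7*x**2/3 + x/3 + 1)/(x**2/3 + 7*x/3 + 1)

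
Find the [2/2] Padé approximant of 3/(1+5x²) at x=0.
3/(5*x**2 + 1)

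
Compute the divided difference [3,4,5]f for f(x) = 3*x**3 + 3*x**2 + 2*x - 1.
39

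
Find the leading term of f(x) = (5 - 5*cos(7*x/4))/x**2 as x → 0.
245/32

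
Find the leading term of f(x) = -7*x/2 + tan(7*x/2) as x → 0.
343*x**3/24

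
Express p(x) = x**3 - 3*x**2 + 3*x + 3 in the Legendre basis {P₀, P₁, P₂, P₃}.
(2)P₀ + (18/5)P₁ + (-2)P₂ + (2/5)P₃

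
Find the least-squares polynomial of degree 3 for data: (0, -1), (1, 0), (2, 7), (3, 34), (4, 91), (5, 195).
-67/63 + (961/378)x + (-895/252)x² + (235/108)x³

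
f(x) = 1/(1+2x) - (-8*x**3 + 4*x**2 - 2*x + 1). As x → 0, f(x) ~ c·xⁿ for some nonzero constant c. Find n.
4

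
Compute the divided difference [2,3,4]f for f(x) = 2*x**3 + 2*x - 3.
18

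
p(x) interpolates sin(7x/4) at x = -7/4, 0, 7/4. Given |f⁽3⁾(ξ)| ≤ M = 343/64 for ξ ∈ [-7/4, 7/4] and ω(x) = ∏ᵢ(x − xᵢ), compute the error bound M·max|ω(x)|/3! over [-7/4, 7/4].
117649*sqrt(3)/110592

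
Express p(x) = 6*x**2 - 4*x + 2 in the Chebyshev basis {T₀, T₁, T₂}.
(5)T₀ + (-4)T₁ + (3)T₂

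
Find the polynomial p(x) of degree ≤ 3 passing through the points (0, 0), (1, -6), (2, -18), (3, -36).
-3*x**2 - 3*x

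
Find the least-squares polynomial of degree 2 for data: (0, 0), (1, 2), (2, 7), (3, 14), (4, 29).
2/5 - x + (2)x²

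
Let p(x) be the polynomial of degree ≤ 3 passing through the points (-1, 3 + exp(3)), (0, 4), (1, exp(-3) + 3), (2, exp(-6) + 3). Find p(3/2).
(5 + 15*exp(3) + (exp(3) + 43)*exp(6))*exp(-6)/16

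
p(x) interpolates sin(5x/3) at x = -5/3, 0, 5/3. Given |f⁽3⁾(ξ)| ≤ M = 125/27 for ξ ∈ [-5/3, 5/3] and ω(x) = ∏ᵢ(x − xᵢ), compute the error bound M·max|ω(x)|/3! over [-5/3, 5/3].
15625*sqrt(3)/19683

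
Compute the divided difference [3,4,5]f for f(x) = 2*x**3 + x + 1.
24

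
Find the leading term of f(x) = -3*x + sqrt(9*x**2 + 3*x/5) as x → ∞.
1/10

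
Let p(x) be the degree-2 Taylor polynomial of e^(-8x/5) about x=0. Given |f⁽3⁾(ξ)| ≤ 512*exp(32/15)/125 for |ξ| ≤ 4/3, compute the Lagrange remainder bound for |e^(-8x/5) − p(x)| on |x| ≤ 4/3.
16384*exp(32/15)/10125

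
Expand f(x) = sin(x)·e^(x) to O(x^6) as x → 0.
x + x**2 + x**3/3 - x**5/30 + O(x**6)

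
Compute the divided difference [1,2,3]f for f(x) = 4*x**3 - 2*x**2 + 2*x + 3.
22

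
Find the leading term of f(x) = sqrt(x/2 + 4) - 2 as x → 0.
x/8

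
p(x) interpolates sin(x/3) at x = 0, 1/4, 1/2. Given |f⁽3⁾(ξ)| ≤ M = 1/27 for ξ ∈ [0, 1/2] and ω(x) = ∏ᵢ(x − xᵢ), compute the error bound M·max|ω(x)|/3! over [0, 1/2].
sqrt(3)/46656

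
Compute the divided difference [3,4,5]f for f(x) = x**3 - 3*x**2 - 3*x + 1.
9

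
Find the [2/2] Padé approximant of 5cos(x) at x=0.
(5 - 25*x**2/12)/(x**2/12 + 1)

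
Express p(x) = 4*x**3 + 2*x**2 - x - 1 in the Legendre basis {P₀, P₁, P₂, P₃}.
(-1/3)P₀ + (7/5)P₁ + (4/3)P₂ + (8/5)P₃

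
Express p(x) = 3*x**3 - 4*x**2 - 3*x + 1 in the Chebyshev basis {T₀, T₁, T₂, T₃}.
-T₀ + (-3/4)T₁ + (-2)T₂ + (3/4)T₃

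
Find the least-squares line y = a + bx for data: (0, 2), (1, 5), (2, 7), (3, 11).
a = 19/10, b = 29/10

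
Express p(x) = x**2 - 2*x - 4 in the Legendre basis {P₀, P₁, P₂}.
(-11/3)P₀ + (-2)P₁ + (2/3)P₂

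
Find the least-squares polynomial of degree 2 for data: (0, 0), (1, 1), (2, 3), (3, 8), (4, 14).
2/35 + (-3/14)x + (13/14)x²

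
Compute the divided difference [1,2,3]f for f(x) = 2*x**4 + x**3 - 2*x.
56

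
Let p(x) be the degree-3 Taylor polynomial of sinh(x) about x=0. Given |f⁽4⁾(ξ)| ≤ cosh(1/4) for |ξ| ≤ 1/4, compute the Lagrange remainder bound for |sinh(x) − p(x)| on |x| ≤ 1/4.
cosh(1/4)/6144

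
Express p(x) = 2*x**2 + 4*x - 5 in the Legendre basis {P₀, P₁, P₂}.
(-13/3)P₀ + (4)P₁ + (4/3)P₂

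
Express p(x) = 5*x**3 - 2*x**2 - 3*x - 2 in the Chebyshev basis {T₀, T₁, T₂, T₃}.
(-3)T₀ + (3/4)T₁ - T₂ + (5/4)T₃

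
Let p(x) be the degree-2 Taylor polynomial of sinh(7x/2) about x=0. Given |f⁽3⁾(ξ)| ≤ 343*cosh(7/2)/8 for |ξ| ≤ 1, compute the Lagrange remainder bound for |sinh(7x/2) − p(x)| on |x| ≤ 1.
343*cosh(7/2)/48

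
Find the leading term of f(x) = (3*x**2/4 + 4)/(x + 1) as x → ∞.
3*x/4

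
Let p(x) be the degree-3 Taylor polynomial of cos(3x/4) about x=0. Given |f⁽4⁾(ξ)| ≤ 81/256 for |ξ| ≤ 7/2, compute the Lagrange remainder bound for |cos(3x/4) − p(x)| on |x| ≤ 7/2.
64827/32768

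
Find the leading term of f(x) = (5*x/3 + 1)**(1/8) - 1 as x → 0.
5*x/24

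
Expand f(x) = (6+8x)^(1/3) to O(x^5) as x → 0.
6**(1/3) + 4*6**(1/3)*x/9 - 16*6**(1/3)*x**2/81 + 320*6**(1/3)*x**3/2187 - 2560*6**(1/3)*x**4/19683 + O(x**5)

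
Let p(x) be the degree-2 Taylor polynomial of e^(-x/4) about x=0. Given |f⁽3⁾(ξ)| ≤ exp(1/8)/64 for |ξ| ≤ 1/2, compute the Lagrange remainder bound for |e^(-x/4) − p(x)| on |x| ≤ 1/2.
exp(1/8)/3072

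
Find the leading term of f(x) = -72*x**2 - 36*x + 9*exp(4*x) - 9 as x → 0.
96*x**3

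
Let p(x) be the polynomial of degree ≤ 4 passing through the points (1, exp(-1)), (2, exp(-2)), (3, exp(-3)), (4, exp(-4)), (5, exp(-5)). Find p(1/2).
(-420*exp(3) - 180*e + 35 + 378*exp(2) + 315*exp(4))*exp(-5)/128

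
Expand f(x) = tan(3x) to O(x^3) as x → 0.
3*x + O(x**3)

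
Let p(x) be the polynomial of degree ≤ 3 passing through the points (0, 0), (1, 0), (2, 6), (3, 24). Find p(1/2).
-3/8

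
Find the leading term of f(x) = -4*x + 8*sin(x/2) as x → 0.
-x**3/6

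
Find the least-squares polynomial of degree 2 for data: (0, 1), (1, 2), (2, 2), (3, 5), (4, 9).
9/7 + (-47/70)x + (9/14)x²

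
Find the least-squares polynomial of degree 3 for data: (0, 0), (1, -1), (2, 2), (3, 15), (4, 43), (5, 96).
-5/42 + (11/252)x + (-145/84)x² + (10/9)x³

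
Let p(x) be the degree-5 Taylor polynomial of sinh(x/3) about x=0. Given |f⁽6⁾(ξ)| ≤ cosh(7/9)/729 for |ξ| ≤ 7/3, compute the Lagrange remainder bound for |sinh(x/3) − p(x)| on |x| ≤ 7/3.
117649*cosh(7/9)/382637520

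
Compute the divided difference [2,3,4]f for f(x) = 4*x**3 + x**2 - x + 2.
37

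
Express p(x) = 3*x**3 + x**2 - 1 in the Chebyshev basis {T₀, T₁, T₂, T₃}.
(-1/2)T₀ + (9/4)T₁ + (1/2)T₂ + (3/4)T₃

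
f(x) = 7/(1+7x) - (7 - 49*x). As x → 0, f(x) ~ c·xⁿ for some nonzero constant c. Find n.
2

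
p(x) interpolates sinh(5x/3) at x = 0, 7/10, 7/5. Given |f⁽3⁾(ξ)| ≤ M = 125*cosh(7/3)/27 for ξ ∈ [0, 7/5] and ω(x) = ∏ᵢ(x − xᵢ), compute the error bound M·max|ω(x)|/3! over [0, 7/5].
343*sqrt(3)*cosh(7/3)/5832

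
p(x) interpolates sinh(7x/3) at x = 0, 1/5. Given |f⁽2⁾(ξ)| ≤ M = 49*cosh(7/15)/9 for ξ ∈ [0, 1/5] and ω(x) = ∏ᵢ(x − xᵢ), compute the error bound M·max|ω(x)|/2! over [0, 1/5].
49*cosh(7/15)/1800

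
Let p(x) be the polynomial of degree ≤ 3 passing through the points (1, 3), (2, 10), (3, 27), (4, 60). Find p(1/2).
11/8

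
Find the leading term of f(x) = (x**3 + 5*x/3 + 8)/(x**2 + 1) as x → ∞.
x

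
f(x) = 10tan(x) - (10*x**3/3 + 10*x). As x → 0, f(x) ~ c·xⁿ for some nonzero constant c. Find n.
5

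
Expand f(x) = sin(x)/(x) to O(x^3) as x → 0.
1 - x**2/6 + O(x**3)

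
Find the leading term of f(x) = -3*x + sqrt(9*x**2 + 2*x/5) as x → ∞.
1/15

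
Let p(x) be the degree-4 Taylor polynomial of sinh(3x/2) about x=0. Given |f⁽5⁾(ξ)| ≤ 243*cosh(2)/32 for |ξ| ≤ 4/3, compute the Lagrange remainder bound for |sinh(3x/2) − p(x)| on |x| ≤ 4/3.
4*cosh(2)/15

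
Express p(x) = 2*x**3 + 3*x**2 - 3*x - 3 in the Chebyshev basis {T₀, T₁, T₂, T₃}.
(-3/2)T₀ + (-3/2)T₁ + (3/2)T₂ + (1/2)T₃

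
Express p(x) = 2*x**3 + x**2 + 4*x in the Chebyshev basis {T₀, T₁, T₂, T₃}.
(1/2)T₀ + (11/2)T₁ + (1/2)T₂ + (1/2)T₃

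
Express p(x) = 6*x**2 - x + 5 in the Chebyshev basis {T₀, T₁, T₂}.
(8)T₀ - T₁ + (3)T₂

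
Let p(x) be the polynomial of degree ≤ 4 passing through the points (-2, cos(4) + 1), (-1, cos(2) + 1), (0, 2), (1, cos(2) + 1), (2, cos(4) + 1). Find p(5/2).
175*cos(4)/64 - 75*cos(2)/16 + 253/64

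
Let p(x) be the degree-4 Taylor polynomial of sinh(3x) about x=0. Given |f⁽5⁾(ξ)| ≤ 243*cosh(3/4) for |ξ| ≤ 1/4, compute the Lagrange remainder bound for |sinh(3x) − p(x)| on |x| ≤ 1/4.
81*cosh(3/4)/40960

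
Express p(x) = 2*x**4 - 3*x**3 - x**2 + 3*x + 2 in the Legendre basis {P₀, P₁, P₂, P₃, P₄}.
(31/15)P₀ + (6/5)P₁ + (10/21)P₂ + (-6/5)P₃ + (16/35)P₄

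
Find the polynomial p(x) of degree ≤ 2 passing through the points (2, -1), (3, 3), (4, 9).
x**2 - x - 3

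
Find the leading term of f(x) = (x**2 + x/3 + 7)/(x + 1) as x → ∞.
x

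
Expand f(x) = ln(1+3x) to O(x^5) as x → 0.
3*x - 9*x**2/2 + 9*x**3 - 81*x**4/4 + O(x**5)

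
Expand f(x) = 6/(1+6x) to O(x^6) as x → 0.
6 - 36*x + 216*x**2 - 1296*x**3 + 7776*x**4 - 46656*x**5 + O(x**6)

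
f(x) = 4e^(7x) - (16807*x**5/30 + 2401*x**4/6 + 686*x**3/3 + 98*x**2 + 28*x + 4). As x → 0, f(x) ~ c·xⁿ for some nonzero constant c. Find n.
6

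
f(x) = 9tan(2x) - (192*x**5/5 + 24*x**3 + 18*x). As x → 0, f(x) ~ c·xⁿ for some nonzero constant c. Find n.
7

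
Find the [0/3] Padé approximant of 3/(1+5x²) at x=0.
3/(5*x**2 + 1)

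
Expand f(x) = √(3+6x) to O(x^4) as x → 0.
sqrt(3) + sqrt(3)*x - sqrt(3)*x**2/2 + sqrt(3)*x**3/2 + O(x**4)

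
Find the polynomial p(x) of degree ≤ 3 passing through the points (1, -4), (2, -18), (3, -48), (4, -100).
-x**3 - 2*x**2 - x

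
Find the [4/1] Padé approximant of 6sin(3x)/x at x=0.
243*x**4/20 - 27*x**2 + 18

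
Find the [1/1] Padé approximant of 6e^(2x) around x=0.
(6*x + 6)/(1 - x)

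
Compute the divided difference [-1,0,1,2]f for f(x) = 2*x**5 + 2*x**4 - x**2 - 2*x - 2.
14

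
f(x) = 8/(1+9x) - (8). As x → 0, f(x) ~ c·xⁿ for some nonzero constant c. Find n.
1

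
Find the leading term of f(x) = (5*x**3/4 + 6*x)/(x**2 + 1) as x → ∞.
5*x/4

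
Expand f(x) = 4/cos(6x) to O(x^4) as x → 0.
4 + 72*x**2 + O(x**4)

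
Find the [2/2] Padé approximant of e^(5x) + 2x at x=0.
(-355*x**2/12 - x/2 + 1)/(125*x**2/12 - 15*x/2 + 1)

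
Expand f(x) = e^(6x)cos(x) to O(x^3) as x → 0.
1 + 6*x + 35*x**2/2 + O(x**3)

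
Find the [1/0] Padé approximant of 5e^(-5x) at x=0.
5 - 25*x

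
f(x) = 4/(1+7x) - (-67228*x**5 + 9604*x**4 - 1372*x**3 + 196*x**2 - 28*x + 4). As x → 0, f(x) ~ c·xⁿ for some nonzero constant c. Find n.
6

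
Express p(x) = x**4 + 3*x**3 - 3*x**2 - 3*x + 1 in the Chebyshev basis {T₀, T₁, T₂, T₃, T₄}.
(-1/8)T₀ + (-3/4)T₁ - T₂ + (3/4)T₃ + (1/8)T₄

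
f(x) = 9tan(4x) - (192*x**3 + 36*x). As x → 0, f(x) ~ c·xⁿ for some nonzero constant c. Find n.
5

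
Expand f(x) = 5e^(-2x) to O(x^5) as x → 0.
5 - 10*x + 10*x**2 - 20*x**3/3 + 10*x**4/3 + O(x**5)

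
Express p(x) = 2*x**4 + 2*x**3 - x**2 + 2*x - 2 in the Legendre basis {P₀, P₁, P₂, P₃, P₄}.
(-29/15)P₀ + (16/5)P₁ + (10/21)P₂ + (4/5)P₃ + (16/35)P₄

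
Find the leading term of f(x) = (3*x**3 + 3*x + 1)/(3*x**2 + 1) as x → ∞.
x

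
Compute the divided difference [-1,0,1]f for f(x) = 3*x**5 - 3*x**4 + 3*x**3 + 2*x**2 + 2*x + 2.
-1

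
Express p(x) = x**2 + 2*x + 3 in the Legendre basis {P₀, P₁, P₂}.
(10/3)P₀ + (2)P₁ + (2/3)P₂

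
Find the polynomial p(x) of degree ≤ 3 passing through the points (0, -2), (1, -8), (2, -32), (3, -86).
-2*x**3 - 3*x**2 - x - 2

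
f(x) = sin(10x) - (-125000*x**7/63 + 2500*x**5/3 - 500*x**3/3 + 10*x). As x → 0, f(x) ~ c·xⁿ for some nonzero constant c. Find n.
9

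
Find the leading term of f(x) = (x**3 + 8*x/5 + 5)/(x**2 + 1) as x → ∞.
x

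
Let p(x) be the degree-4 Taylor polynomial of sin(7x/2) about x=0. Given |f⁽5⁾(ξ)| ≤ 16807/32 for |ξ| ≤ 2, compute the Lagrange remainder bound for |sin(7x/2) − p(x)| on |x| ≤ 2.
16807/120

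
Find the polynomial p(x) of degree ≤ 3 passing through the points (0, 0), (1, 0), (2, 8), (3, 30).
x**3 + x**2 - 2*x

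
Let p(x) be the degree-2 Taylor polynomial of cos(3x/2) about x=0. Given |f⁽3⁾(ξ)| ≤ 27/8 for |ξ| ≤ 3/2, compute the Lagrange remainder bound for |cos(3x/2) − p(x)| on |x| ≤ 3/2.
243/128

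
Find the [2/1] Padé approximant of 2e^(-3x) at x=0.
(3*x**2 - 4*x + 2)/(x + 1)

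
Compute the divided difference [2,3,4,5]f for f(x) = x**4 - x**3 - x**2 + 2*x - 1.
13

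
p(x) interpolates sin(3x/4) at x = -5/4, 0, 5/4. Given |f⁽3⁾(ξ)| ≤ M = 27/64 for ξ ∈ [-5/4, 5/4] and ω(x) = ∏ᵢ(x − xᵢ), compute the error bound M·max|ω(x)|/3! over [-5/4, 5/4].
125*sqrt(3)/4096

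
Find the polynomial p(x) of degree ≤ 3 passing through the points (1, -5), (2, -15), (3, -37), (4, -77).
-x**3 - 3*x - 1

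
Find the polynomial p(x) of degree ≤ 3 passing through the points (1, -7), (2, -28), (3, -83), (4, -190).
-3*x**3 + x**2 - 3*x - 2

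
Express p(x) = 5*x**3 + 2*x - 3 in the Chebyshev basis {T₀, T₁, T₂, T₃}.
(-3)T₀ + (23/4)T₁ + (5/4)T₃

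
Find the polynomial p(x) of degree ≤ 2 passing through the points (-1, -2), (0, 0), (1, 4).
x**2 + 3*x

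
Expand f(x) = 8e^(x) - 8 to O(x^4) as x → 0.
8*x + 4*x**2 + 4*x**3/3 + O(x**4)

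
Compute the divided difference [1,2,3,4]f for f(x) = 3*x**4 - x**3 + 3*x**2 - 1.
29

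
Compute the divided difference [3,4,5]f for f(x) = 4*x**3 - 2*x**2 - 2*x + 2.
46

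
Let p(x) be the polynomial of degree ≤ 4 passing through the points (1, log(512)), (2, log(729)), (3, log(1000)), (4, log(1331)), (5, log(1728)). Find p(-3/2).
log(59285549689505892056868344324448208820874232148807968788202283012051522375647232000000000000000000000000000000000000000000000000000000000000000000000000000000000000000000000000000000000000000000000000000000000000000000000000000000000000000000000000000000000000000000000000000000000000000000000000000000000000000000*11**(1/32)*2**(115/128)*3**(113/128)*5**(39/64)/4964270922240166408221004307194249298496206077163764027893898324916734096542073902857075946203322479309131218048907375042182641740738711201260602286732270372571623549738597309279375101742125597215136036079477323249567497014035985854175285265995183679140228471688194057401065078720151908474662955044905024186453601)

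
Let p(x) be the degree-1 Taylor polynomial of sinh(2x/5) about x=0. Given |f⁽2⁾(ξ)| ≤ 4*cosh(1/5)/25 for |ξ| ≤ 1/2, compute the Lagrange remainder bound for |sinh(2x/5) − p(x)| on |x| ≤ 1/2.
cosh(1/5)/50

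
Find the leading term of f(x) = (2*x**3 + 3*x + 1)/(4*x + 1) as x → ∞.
x**2/2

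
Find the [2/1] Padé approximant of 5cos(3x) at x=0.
5 - 45*x**2/2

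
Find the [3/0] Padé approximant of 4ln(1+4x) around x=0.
16*x*(16*x**2 - 6*x + 3)/3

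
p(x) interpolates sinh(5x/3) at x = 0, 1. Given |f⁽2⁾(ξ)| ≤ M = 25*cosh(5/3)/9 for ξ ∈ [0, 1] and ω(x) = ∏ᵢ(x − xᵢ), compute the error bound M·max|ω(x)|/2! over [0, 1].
25*cosh(5/3)/72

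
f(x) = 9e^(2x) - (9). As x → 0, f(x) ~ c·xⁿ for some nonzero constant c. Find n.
1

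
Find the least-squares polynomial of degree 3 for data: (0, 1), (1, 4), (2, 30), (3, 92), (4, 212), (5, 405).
109/126 + (-751/756)x + (437/252)x² + (79/27)x³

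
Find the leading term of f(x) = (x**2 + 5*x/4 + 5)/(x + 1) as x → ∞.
x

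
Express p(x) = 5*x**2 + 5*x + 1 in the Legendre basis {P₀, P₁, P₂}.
(8/3)P₀ + (5)P₁ + (10/3)P₂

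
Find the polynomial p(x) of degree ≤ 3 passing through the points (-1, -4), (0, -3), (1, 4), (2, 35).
3*x**3 + 3*x**2 + x - 3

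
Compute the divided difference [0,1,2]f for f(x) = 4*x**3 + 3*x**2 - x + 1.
15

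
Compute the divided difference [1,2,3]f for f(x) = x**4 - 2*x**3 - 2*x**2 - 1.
11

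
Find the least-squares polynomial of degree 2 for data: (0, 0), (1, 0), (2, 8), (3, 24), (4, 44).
-12/35 + (-88/35)x + (24/7)x²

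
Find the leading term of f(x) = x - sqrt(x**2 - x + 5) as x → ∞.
1/2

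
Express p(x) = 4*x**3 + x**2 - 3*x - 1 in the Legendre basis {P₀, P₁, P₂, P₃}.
(-2/3)P₀ + (-3/5)P₁ + (2/3)P₂ + (8/5)P₃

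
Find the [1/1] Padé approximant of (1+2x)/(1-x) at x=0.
(2*x + 1)/(1 - x)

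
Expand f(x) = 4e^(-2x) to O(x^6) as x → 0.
4 - 8*x + 8*x**2 - 16*x**3/3 + 8*x**4/3 - 16*x**5/15 + O(x**6)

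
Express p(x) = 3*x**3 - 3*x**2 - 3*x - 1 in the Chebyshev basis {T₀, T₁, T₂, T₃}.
(-5/2)T₀ + (-3/4)T₁ + (-3/2)T₂ + (3/4)T₃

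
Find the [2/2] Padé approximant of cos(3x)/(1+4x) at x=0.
(-441*x**2/92 + 6*x/23 + 1)/(3*x**2/4 + 98*x/23 + 1)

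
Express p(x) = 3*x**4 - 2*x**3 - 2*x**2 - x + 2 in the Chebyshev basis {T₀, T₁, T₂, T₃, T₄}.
(17/8)T₀ + (-5/2)T₁ + (1/2)T₂ + (-1/2)T₃ + (3/8)T₄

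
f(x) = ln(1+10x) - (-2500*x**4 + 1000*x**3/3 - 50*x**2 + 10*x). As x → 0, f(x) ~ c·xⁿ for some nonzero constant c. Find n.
5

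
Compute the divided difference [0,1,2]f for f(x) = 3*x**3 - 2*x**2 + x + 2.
7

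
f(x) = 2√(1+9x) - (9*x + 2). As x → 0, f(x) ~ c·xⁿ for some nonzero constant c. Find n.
2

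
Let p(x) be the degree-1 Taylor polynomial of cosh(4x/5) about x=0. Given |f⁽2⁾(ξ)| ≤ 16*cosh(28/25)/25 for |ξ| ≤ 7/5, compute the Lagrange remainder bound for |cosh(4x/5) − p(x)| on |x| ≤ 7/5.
392*cosh(28/25)/625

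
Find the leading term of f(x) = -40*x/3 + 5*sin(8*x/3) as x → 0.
-1280*x**3/81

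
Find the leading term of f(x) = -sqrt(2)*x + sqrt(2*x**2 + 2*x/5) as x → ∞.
sqrt(2)/10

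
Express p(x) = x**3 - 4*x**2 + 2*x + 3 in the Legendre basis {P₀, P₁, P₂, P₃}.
(5/3)P₀ + (13/5)P₁ + (-8/3)P₂ + (2/5)P₃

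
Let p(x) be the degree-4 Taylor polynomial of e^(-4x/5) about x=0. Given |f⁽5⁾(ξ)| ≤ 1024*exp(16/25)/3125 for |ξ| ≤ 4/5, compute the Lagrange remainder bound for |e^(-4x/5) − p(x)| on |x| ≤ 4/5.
131072*exp(16/25)/146484375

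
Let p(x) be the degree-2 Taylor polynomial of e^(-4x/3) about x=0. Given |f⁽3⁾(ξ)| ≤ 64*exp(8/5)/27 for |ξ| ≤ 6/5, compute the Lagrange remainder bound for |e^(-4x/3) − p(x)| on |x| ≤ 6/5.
256*exp(8/5)/375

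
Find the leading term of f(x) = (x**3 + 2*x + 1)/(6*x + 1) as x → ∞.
x**2/6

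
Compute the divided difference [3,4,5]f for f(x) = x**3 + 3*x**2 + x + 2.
15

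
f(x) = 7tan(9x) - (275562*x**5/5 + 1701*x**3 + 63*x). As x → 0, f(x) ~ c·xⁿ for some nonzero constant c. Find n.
7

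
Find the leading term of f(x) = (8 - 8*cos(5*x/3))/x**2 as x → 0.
100/9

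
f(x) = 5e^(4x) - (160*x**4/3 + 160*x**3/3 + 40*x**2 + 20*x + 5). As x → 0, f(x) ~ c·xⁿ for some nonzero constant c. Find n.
5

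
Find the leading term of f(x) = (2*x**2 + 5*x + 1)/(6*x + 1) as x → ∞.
x/3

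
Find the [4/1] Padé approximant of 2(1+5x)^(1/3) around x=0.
(1250*x**4/243 - 400*x**3/81 + 20*x**2/3 + 32*x/3 + 2)/(11*x/3 + 1)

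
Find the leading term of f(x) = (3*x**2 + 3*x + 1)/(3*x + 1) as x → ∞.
x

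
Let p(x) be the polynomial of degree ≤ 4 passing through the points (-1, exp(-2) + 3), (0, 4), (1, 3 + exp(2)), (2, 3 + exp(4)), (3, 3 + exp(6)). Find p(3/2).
(3 + (-5*exp(6) + 364 + 90*exp(2) + 60*exp(4))*exp(2))*exp(-2)/128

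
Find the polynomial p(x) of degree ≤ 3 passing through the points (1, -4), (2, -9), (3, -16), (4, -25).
-x**2 - 2*x - 1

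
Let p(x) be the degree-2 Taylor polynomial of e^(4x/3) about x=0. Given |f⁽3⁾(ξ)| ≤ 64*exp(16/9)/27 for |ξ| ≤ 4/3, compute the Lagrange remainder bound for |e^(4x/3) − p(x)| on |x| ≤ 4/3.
2048*exp(16/9)/2187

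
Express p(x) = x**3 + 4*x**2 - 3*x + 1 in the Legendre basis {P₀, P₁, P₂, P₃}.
(7/3)P₀ + (-12/5)P₁ + (8/3)P₂ + (2/5)P₃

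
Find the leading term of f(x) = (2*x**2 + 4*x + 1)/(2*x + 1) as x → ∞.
x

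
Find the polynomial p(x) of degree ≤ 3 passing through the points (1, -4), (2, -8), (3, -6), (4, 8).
x**3 - 3*x**2 - 2*x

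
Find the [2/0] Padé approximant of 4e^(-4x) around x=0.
32*x**2 - 16*x + 4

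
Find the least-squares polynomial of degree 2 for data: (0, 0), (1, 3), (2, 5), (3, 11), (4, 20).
17/35 + (8/35)x + (8/7)x²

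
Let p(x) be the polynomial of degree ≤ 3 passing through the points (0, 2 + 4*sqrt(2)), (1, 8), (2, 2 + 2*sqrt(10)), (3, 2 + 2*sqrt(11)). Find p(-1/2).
-89/8 - 5*sqrt(11)/8 + 21*sqrt(10)/8 + 35*sqrt(2)/4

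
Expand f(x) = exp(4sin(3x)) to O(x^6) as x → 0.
1 + 12*x + 72*x**2 + 270*x**3 + 648*x**4 + 7857*x**5/10 + O(x**6)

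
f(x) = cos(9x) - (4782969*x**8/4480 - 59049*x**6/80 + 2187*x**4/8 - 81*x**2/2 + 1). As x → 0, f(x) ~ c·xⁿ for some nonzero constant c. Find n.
10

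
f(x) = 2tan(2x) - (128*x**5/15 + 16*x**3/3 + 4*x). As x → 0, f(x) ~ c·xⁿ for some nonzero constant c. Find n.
7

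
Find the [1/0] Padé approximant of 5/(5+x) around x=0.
1 - x/5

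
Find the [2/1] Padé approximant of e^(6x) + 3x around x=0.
(7*x + 1)/(1 - 2*x)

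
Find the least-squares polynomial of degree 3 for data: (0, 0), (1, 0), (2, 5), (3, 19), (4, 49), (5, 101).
-11/126 + (251/756)x + (-235/252)x² + (53/54)x³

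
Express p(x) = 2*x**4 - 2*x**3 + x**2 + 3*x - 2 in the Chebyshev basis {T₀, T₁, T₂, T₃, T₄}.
(-3/4)T₀ + (3/2)T₁ + (3/2)T₂ + (-1/2)T₃ + (1/4)T₄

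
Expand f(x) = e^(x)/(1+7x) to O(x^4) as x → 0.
1 - 6*x + 85*x**2/2 - 892*x**3/3 + O(x**4)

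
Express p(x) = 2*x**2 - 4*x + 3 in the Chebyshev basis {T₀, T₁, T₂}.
(4)T₀ + (-4)T₁ + T₂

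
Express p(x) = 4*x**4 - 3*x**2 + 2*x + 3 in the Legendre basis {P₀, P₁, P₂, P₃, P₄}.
(14/5)P₀ + (2)P₁ + (2/7)P₂ + (32/35)P₄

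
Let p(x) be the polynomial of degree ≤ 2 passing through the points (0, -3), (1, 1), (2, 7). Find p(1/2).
-5/4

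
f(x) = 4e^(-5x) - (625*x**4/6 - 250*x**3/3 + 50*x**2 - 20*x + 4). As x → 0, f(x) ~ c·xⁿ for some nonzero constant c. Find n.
5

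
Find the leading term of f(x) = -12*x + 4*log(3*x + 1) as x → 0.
-18*x**2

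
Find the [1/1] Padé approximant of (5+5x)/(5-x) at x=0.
(x + 1)/(1 - x/5)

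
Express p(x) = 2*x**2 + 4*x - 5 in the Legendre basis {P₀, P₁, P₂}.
(-13/3)P₀ + (4)P₁ + (4/3)P₂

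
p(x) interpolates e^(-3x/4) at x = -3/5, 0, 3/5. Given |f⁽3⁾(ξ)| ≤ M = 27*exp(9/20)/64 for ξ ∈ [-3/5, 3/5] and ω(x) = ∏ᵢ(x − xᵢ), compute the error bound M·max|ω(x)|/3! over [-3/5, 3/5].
27*sqrt(3)*exp(9/20)/8000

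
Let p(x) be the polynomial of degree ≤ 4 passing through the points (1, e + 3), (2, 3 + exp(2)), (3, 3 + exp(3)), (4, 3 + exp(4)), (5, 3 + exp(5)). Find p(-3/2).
-1365*exp(4)/32 - 2145*exp(2)/32 + 3 + 3003*e/128 + 1155*exp(5)/128 + 5005*exp(3)/64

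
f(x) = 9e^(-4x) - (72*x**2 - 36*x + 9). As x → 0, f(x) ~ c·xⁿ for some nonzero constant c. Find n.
3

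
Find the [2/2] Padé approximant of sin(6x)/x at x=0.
(6 - 126*x**2/5)/(9*x**2/5 + 1)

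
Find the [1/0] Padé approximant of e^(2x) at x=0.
2*x + 1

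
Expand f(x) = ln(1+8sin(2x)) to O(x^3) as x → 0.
16*x - 128*x**2 + O(x**3)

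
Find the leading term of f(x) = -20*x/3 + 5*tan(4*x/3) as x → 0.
320*x**3/81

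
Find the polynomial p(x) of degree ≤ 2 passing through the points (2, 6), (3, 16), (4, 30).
2*x**2 - 2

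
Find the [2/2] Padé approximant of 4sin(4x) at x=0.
16*x/(8*x**2/3 + 1)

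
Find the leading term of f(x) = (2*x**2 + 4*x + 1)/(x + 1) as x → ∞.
2*x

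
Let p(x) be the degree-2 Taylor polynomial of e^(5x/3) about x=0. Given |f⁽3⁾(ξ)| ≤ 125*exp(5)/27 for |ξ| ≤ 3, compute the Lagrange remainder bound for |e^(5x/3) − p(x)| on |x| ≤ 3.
125*exp(5)/6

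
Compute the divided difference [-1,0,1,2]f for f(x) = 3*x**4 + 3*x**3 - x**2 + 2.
9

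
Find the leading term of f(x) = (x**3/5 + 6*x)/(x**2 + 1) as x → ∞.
x/5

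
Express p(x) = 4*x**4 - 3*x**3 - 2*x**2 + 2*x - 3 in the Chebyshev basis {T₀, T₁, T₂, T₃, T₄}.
(-5/2)T₀ + (-1/4)T₁ + T₂ + (-3/4)T₃ + (1/2)T₄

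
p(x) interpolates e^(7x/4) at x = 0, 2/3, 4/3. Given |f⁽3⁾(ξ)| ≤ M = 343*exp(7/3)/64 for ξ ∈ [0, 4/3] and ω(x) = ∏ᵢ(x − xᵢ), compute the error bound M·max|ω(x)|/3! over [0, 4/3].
343*sqrt(3)*exp(7/3)/5832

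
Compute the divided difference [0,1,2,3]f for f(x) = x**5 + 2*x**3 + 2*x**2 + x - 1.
27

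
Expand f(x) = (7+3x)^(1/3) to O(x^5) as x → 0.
7**(1/3) + 7**(1/3)*x/7 - 7**(1/3)*x**2/49 + 5*7**(1/3)*x**3/1029 - 10*7**(1/3)*x**4/7203 + O(x**5)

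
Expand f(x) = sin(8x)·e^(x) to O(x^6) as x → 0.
8*x + 8*x**2 - 244*x**3/3 - 84*x**4 + 3461*x**5/15 + O(x**6)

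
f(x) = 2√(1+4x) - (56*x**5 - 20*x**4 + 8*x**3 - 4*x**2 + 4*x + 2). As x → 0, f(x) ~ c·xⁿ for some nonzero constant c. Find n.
6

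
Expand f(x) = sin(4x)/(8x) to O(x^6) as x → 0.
1/2 - 4*x**2/3 + 16*x**4/15 + O(x**6)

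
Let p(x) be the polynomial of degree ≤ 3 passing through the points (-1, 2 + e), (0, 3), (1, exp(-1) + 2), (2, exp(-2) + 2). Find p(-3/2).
(-5 + 21*e + (-3 + 35*e)*exp(2))*exp(-2)/16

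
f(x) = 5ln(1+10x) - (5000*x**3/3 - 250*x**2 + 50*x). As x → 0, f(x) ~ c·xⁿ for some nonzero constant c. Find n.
4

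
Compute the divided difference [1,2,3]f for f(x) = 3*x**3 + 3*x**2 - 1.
21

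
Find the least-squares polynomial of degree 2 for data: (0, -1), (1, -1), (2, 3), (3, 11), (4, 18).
-10/7 + (-1/7)x + (9/7)x²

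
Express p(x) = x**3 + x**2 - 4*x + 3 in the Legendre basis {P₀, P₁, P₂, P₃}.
(10/3)P₀ + (-17/5)P₁ + (2/3)P₂ + (2/5)P₃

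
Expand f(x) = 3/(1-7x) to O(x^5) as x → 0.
3 + 21*x + 147*x**2 + 1029*x**3 + 7203*x**4 + O(x**5)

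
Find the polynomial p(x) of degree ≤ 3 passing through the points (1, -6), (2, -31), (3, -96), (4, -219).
-3*x**3 - 2*x**2 + 2*x - 3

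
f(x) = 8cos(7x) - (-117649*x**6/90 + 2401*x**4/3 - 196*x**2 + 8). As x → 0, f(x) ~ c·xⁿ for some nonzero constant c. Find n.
8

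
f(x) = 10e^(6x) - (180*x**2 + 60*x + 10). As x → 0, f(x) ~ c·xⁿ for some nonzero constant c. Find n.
3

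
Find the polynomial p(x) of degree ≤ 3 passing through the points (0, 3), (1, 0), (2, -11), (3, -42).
-2*x**3 + 2*x**2 - 3*x + 3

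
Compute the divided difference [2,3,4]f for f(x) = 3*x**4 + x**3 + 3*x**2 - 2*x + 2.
177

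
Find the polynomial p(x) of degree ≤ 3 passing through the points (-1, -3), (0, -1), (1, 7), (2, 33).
2*x**3 + 3*x**2 + 3*x - 1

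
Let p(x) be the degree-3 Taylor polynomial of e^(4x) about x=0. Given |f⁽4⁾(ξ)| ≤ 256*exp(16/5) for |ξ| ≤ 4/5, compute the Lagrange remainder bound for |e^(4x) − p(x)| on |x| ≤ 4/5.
8192*exp(16/5)/1875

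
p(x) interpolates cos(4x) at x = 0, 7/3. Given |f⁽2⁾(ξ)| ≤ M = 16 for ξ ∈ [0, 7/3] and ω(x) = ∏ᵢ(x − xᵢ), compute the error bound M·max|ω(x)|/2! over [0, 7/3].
98/9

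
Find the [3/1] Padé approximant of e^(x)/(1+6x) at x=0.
(4571*x**3/26328 + 2189*x**2/4388 + 4389*x/4388 + 1)/(26329*x/4388 + 1)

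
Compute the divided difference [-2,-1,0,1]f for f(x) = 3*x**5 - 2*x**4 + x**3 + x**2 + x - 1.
20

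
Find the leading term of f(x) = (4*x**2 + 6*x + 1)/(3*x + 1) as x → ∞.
4*x/3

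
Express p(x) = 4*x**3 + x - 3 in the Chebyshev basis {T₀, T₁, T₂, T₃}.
(-3)T₀ + (4)T₁ + T₃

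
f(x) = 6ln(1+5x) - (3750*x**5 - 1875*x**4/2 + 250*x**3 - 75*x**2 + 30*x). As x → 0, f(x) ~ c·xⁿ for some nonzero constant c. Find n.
6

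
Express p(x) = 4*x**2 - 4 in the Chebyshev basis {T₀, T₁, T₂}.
(-2)T₀ + (2)T₂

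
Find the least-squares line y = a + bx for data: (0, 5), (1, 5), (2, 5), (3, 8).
a = 22/5, b = 9/10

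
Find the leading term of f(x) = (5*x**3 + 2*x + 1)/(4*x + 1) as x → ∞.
5*x**2/4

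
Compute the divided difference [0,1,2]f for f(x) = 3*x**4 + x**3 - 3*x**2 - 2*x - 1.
21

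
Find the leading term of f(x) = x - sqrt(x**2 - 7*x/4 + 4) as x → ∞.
7/8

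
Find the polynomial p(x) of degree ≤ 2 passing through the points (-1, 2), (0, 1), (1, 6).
3*x**2 + 2*x + 1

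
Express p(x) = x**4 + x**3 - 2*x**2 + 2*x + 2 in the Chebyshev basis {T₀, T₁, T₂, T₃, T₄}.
(11/8)T₀ + (11/4)T₁ + (-1/2)T₂ + (1/4)T₃ + (1/8)T₄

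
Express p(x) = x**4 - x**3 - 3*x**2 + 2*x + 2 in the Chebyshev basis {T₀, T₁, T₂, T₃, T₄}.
(7/8)T₀ + (5/4)T₁ - T₂ + (-1/4)T₃ + (1/8)T₄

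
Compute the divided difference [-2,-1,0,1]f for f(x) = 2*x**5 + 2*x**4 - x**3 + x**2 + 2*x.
5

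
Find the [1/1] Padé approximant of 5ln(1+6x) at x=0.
30*x/(3*x + 1)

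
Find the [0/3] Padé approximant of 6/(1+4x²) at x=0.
6/(4*x**2 + 1)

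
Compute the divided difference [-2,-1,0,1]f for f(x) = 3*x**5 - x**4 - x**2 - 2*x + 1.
17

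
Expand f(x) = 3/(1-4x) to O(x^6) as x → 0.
3 + 12*x + 48*x**2 + 192*x**3 + 768*x**4 + 3072*x**5 + O(x**6)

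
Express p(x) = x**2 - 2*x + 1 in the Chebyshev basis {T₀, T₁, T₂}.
(3/2)T₀ + (-2)T₁ + (1/2)T₂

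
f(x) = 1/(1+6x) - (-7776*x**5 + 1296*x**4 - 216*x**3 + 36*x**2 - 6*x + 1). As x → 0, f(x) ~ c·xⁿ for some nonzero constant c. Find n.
6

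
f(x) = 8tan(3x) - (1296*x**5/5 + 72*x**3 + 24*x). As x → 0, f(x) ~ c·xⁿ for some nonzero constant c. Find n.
7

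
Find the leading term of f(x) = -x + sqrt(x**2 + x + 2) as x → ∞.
1/2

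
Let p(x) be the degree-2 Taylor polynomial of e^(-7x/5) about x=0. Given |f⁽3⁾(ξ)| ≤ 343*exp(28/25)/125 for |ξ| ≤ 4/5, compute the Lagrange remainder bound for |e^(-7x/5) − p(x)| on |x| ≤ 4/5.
10976*exp(28/25)/46875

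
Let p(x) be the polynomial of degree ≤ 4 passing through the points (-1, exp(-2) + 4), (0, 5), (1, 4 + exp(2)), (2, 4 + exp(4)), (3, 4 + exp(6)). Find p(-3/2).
(315 + (-180*exp(4) + 92 + 378*exp(2) + 35*exp(6))*exp(2))*exp(-2)/128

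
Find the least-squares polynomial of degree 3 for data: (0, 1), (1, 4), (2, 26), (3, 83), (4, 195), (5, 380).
19/21 + (11/18)x + (-5/21)x² + (55/18)x³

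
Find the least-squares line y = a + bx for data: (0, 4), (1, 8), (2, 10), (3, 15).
a = 4, b = 7/2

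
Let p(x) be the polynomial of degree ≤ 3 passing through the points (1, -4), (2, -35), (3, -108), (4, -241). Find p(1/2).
11/8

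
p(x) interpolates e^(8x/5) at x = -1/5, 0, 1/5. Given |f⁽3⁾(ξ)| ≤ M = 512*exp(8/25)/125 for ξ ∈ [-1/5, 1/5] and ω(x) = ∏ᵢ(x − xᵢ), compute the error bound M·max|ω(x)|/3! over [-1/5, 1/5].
512*sqrt(3)*exp(8/25)/421875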